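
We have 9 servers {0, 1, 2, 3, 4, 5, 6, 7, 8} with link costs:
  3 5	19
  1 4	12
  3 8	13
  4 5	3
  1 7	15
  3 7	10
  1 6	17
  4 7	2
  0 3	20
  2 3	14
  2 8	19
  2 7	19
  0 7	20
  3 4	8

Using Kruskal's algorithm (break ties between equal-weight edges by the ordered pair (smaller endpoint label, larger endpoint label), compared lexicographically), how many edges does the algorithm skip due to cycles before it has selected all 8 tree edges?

Kruskal: consider edges lightest-first.
4 7 (2): add — endpoints in different components.
4 5 (3): add — endpoints in different components.
3 4 (8): add — endpoints in different components.
3 7 (10): skip — 3 and 7 already connected.
1 4 (12): add — endpoints in different components.
3 8 (13): add — endpoints in different components.
2 3 (14): add — endpoints in different components.
1 7 (15): skip — 1 and 7 already connected.
1 6 (17): add — endpoints in different components.
2 7 (19): skip — 2 and 7 already connected.
2 8 (19): skip — 2 and 8 already connected.
3 5 (19): skip — 3 and 5 already connected.
0 3 (20): add — endpoints in different components.
Edges rejected before the tree was complete: 5.

5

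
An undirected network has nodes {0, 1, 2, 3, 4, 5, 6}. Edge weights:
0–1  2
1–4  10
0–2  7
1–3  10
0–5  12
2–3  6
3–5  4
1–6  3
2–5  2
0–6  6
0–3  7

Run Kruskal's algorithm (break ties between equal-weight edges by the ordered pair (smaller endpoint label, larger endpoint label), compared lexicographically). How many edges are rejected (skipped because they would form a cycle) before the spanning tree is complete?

Kruskal: consider edges lightest-first.
0–1 (2): add. Components now {0,1} {2} {3} {4} {5} {6}
2–5 (2): add. Components now {0,1} {2,5} {3} {4} {6}
1–6 (3): add. Components now {0,1,6} {2,5} {3} {4}
3–5 (4): add. Components now {0,1,6} {2,3,5} {4}
0–6 (6): skip — 0 and 6 already connected.
2–3 (6): skip — 2 and 3 already connected.
0–2 (7): add. Components now {0,1,2,3,5,6} {4}
0–3 (7): skip — 0 and 3 already connected.
1–3 (10): skip — 1 and 3 already connected.
1–4 (10): add. Components now {0,1,2,3,4,5,6}
Edges rejected before the tree was complete: 4.

4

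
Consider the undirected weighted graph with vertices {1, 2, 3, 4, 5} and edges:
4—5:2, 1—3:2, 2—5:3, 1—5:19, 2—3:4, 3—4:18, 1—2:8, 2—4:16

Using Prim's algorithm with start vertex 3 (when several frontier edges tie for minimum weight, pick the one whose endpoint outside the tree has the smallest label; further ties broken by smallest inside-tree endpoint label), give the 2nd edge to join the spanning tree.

2-3

Prim, starting at 3.
Step 1: cheapest edge leaving the tree is 1—3 (2); add 1.
Step 2: cheapest edge leaving the tree is 2—3 (4); add 2.
Step 3: cheapest edge leaving the tree is 2—5 (3); add 5.
Step 4: cheapest edge leaving the tree is 4—5 (2); add 4.
The 2nd edge added is 2—3.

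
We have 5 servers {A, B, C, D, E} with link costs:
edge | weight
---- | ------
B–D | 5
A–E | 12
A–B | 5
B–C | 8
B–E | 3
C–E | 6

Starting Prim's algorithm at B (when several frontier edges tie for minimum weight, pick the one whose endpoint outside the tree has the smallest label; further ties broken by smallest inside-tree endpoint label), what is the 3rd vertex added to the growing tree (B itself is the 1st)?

A

Prim, starting at B.
Step 1: cheapest edge leaving the tree is B–E (3); add E.
Step 2: cheapest edge leaving the tree is A–B (5); add A.
Step 3: cheapest edge leaving the tree is B–D (5); add D.
Step 4: cheapest edge leaving the tree is C–E (6); add C.
Vertex order: B, E, A, D, C. The 3rd vertex is A.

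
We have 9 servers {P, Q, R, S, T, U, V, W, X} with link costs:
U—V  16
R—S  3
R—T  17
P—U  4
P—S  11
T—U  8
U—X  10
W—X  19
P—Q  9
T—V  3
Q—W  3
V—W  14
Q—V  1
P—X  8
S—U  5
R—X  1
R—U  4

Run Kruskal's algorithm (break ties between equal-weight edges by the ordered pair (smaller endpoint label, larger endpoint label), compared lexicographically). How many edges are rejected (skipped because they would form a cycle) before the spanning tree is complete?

Kruskal's algorithm — process edges by increasing weight (ties by edge label):
Q—V (1): add — endpoints in different components.
R—X (1): add — endpoints in different components.
Q—W (3): add — endpoints in different components.
R—S (3): add — endpoints in different components.
T—V (3): add — endpoints in different components.
P—U (4): add — endpoints in different components.
R—U (4): add — endpoints in different components.
S—U (5): skip — S and U already connected.
P—X (8): skip — P and X already connected.
T—U (8): add — endpoints in different components.
Edges rejected before the tree was complete: 2.

2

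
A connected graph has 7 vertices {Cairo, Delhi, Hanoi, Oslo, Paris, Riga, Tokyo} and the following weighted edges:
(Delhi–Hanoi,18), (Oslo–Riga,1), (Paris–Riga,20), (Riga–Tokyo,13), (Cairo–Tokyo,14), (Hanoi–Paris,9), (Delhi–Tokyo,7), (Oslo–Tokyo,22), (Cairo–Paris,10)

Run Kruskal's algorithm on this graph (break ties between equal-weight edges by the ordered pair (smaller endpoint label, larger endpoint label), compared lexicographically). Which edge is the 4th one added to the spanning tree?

Kruskal: consider edges lightest-first.
Oslo–Riga (1): add — endpoints in different components.
Delhi–Tokyo (7): add — endpoints in different components.
Hanoi–Paris (9): add — endpoints in different components.
Cairo–Paris (10): add — endpoints in different components.
Riga–Tokyo (13): add — endpoints in different components.
Cairo–Tokyo (14): add — endpoints in different components.
The 4th edge added is Cairo–Paris.

Cairo-Paris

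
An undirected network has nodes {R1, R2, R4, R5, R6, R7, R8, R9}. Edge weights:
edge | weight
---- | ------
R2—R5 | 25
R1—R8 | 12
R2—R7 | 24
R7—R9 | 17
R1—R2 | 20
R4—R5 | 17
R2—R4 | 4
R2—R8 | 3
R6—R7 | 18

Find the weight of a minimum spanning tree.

Kruskal: consider edges lightest-first.
R2—R8 (3): add — endpoints in different components.
R2—R4 (4): add — endpoints in different components.
R1—R8 (12): add — endpoints in different components.
R4—R5 (17): add — endpoints in different components.
R7—R9 (17): add — endpoints in different components.
R6—R7 (18): add — endpoints in different components.
R1—R2 (20): skip — R1 and R2 already connected.
R2—R7 (24): add — endpoints in different components.
MST edges: R2—R8, R2—R4, R1—R8, R4—R5, R7—R9, R6—R7, R2—R7; total weight 3+4+12+17+17+18+24 = 95.

95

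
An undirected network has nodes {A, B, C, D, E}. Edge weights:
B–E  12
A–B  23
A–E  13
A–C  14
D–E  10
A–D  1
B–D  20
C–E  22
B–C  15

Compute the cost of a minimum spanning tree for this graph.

Kruskal's algorithm — process edges by increasing weight (ties by edge label):
A–D (1): add — endpoints in different components.
D–E (10): add — endpoints in different components.
B–E (12): add — endpoints in different components.
A–E (13): skip — A and E already connected.
A–C (14): add — endpoints in different components.
MST edges: A–D, D–E, B–E, A–C; total weight 1+10+12+14 = 37.

37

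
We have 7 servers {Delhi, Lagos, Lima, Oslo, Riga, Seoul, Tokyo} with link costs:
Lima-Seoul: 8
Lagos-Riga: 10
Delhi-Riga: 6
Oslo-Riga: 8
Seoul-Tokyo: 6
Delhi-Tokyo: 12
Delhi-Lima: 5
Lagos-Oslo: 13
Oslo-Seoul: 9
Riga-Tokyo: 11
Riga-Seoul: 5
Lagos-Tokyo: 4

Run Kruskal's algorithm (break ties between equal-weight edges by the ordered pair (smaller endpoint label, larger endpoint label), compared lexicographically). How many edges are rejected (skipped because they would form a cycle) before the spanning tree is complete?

Sort edges by weight, then run Kruskal:
Lagos-Tokyo (4): add. Components now {Lagos,Tokyo} {Seoul} {Delhi} {Oslo} {Riga} {Lima}
Delhi-Lima (5): add. Components now {Lagos,Tokyo} {Seoul} {Delhi,Lima} {Oslo} {Riga}
Riga-Seoul (5): add. Components now {Lagos,Tokyo} {Riga,Seoul} {Delhi,Lima} {Oslo}
Delhi-Riga (6): add. Components now {Lagos,Tokyo} {Delhi,Lima,Riga,Seoul} {Oslo}
Seoul-Tokyo (6): add. Components now {Delhi,Lagos,Lima,Riga,Seoul,Tokyo} {Oslo}
Lima-Seoul (8): skip — Seoul and Lima already connected.
Oslo-Riga (8): add. Components now {Delhi,Lagos,Lima,Oslo,Riga,Seoul,Tokyo}
Edges rejected before the tree was complete: 1.

1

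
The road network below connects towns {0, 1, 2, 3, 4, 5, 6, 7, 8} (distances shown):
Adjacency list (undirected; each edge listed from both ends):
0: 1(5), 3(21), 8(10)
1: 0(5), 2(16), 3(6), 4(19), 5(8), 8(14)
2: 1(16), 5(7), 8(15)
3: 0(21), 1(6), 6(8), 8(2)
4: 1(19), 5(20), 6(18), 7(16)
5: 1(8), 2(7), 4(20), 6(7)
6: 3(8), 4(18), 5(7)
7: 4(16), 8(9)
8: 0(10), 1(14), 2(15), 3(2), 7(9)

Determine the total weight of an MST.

60

Sort edges by weight, then run Kruskal:
3 8 (2): add — endpoints in different components.
0 1 (5): add — endpoints in different components.
1 3 (6): add — endpoints in different components.
2 5 (7): add — endpoints in different components.
5 6 (7): add — endpoints in different components.
1 5 (8): add — endpoints in different components.
3 6 (8): skip — 3 and 6 already connected.
7 8 (9): add — endpoints in different components.
0 8 (10): skip — 0 and 8 already connected.
1 8 (14): skip — 1 and 8 already connected.
2 8 (15): skip — 2 and 8 already connected.
1 2 (16): skip — 1 and 2 already connected.
4 7 (16): add — endpoints in different components.
MST edges: 3 8, 0 1, 1 3, 2 5, 5 6, 1 5, 7 8, 4 7; total weight 2+5+6+7+7+8+9+16 = 60.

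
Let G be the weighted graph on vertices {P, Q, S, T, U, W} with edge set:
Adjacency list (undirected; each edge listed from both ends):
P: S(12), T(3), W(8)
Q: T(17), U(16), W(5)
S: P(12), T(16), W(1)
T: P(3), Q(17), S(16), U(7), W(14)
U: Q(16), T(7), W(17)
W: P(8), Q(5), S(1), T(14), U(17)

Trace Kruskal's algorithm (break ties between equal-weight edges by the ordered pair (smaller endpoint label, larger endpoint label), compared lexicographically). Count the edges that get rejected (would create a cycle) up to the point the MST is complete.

Kruskal's algorithm — process edges by increasing weight (ties by edge label):
S-W (1): add — endpoints in different components.
P-T (3): add — endpoints in different components.
Q-W (5): add — endpoints in different components.
T-U (7): add — endpoints in different components.
P-W (8): add — endpoints in different components.
Edges rejected before the tree was complete: 0.

0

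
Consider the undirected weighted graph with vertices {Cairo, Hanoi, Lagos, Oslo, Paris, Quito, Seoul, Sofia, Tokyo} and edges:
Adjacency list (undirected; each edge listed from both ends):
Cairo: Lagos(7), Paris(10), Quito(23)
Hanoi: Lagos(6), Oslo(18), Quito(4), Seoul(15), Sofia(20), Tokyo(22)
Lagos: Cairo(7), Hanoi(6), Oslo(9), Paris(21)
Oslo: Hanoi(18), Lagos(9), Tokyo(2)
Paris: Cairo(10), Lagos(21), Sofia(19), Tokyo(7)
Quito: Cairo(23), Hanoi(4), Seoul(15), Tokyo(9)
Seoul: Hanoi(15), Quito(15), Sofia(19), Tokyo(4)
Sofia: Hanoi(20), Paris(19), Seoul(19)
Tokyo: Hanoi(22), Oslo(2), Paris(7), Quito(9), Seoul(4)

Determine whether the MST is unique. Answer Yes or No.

Sort edges by weight, then run Kruskal:
Oslo Tokyo (2): add — endpoints in different components.
Hanoi Quito (4): add — endpoints in different components.
Seoul Tokyo (4): add — endpoints in different components.
Hanoi Lagos (6): add — endpoints in different components.
Cairo Lagos (7): add — endpoints in different components.
Paris Tokyo (7): add — endpoints in different components.
Lagos Oslo (9): add — endpoints in different components.
Quito Tokyo (9): skip — Quito and Tokyo already connected.
Cairo Paris (10): skip — Cairo and Paris already connected.
Hanoi Seoul (15): skip — Hanoi and Seoul already connected.
Quito Seoul (15): skip — Quito and Seoul already connected.
Hanoi Oslo (18): skip — Hanoi and Oslo already connected.
Paris Sofia (19): add — endpoints in different components.
Non-tree edge Seoul Sofia has weight 19, equal to the heaviest edge on its tree cycle — swapping gives another MST of the same weight. Not unique.

No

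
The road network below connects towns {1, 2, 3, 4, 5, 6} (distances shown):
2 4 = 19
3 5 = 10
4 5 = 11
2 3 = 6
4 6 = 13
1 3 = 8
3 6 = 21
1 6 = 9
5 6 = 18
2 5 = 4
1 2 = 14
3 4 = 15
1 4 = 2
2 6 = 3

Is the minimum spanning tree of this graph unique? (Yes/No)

Sort edges by weight, then run Kruskal:
1 4 (2): add — endpoints in different components.
2 6 (3): add — endpoints in different components.
2 5 (4): add — endpoints in different components.
2 3 (6): add — endpoints in different components.
1 3 (8): add — endpoints in different components.
Every non-tree edge has weight strictly greater than the heaviest edge on the tree path between its endpoints, so the MST is unique.

Yes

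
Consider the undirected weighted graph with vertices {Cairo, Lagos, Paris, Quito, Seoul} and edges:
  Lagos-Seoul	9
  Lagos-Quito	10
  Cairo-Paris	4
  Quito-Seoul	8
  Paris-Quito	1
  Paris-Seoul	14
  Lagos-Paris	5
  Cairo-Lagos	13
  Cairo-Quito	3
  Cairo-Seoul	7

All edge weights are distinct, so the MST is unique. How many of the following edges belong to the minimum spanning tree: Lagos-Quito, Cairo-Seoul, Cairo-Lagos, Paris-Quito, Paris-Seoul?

Kruskal: consider edges lightest-first.
Paris-Quito (1): add — endpoints in different components.
Cairo-Quito (3): add — endpoints in different components.
Cairo-Paris (4): skip — Paris and Cairo already connected.
Lagos-Paris (5): add — endpoints in different components.
Cairo-Seoul (7): add — endpoints in different components.
MST edge set: {Paris-Quito, Cairo-Quito, Lagos-Paris, Cairo-Seoul}.
Of the listed edges, {Cairo-Seoul, Paris-Quito} are in the MST → 2.

2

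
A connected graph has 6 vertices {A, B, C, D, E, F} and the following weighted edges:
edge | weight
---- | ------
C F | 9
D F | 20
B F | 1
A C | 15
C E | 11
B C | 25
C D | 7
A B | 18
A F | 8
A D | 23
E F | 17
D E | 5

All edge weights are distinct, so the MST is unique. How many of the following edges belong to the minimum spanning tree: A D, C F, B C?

1

Kruskal's algorithm — process edges by increasing weight (ties by edge label):
B F (1): add — endpoints in different components.
D E (5): add — endpoints in different components.
C D (7): add — endpoints in different components.
A F (8): add — endpoints in different components.
C F (9): add — endpoints in different components.
MST edge set: {B F, D E, C D, A F, C F}.
Of the listed edges, {C F} are in the MST → 1.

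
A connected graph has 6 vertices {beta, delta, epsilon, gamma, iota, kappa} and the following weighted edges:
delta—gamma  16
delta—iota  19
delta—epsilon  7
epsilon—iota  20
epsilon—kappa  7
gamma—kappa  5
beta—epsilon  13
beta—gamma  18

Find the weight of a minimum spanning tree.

51

Prim, starting at beta.
Step 1: frontier [beta—epsilon 13, beta—gamma 18] → take beta—epsilon (13); add epsilon.
Step 2: frontier [beta—gamma 18, delta—epsilon 7, epsilon—kappa 7, epsilon—iota 20] → take delta—epsilon (7); add delta.
Step 3: frontier [beta—gamma 18, delta—gamma 16, delta—iota 19, epsilon—kappa 7, epsilon—iota 20] → take epsilon—kappa (7); add kappa.
Step 4: frontier [beta—gamma 18, delta—gamma 16, delta—iota 19, epsilon—iota 20, gamma—kappa 5] → take gamma—kappa (5); add gamma.
Step 5: frontier [delta—iota 19, epsilon—iota 20] → take delta—iota (19); add iota.
MST edges: beta—epsilon, delta—epsilon, epsilon—kappa, gamma—kappa, delta—iota; total weight 13+7+7+5+19 = 51.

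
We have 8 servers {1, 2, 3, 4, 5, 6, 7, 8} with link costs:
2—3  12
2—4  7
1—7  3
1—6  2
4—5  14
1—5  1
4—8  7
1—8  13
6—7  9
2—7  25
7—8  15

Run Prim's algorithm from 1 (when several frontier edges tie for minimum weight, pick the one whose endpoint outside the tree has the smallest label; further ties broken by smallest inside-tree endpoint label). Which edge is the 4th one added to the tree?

1-8

Prim's algorithm from 1:
Step 1: cheapest edge leaving the tree is 1—5 (1); add 5.
Step 2: cheapest edge leaving the tree is 1—6 (2); add 6.
Step 3: cheapest edge leaving the tree is 1—7 (3); add 7.
Step 4: cheapest edge leaving the tree is 1—8 (13); add 8.
Step 5: cheapest edge leaving the tree is 4—8 (7); add 4.
Step 6: cheapest edge leaving the tree is 2—4 (7); add 2.
Step 7: cheapest edge leaving the tree is 2—3 (12); add 3.
The 4th edge added is 1—8.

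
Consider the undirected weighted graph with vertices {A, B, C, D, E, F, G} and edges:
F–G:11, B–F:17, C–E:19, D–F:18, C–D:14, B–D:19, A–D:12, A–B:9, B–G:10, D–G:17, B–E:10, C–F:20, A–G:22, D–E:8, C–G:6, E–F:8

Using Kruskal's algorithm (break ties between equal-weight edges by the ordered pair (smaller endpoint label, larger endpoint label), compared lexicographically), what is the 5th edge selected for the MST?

B-E

Kruskal: consider edges lightest-first.
C–G (6): add. Components now {A} {B} {C,G} {D} {E} {F}
D–E (8): add. Components now {A} {B} {C,G} {D,E} {F}
E–F (8): add. Components now {A} {B} {C,G} {D,E,F}
A–B (9): add. Components now {A,B} {C,G} {D,E,F}
B–E (10): add. Components now {A,B,D,E,F} {C,G}
B–G (10): add. Components now {A,B,C,D,E,F,G}
The 5th edge added is B–E.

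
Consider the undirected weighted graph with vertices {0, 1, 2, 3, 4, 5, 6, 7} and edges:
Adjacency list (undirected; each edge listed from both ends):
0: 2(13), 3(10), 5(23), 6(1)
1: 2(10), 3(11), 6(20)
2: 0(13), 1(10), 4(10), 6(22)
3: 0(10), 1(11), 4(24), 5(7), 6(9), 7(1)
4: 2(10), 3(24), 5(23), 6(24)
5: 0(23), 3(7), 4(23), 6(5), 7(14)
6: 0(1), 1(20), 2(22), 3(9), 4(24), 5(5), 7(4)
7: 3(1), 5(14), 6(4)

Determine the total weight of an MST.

Kruskal's algorithm — process edges by increasing weight (ties by edge label):
0-6 (1): add — endpoints in different components.
3-7 (1): add — endpoints in different components.
6-7 (4): add — endpoints in different components.
5-6 (5): add — endpoints in different components.
3-5 (7): skip — 3 and 5 already connected.
3-6 (9): skip — 3 and 6 already connected.
0-3 (10): skip — 0 and 3 already connected.
1-2 (10): add — endpoints in different components.
2-4 (10): add — endpoints in different components.
1-3 (11): add — endpoints in different components.
MST edges: 0-6, 3-7, 6-7, 5-6, 1-2, 2-4, 1-3; total weight 1+1+4+5+10+10+11 = 42.

42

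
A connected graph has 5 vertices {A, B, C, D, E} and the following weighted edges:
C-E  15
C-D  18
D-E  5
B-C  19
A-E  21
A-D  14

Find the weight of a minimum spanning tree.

Grow the tree from C using Prim:
Step 1: cheapest edge leaving the tree is C-E (15); add E.
Step 2: cheapest edge leaving the tree is D-E (5); add D.
Step 3: cheapest edge leaving the tree is A-D (14); add A.
Step 4: cheapest edge leaving the tree is B-C (19); add B.
MST edges: C-E, D-E, A-D, B-C; total weight 15+5+14+19 = 53.

53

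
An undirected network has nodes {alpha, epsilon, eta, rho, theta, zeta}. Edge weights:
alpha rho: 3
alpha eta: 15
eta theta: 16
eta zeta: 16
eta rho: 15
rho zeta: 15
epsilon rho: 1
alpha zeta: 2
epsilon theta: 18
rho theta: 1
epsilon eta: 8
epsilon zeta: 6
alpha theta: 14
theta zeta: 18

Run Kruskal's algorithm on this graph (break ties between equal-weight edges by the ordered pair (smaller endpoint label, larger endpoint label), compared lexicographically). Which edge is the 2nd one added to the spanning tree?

rho-theta

Kruskal's algorithm — process edges by increasing weight (ties by edge label):
epsilon rho (1): add — endpoints in different components.
rho theta (1): add — endpoints in different components.
alpha zeta (2): add — endpoints in different components.
alpha rho (3): add — endpoints in different components.
epsilon zeta (6): skip — zeta and epsilon already connected.
epsilon eta (8): add — endpoints in different components.
The 2nd edge added is rho theta.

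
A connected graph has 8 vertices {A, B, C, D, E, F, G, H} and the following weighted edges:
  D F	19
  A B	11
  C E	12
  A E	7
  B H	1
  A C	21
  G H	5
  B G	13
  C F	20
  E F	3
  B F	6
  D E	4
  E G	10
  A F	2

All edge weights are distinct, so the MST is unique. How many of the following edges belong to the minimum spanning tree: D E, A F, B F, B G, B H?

Kruskal: consider edges lightest-first.
B H (1): add — endpoints in different components.
A F (2): add — endpoints in different components.
E F (3): add — endpoints in different components.
D E (4): add — endpoints in different components.
G H (5): add — endpoints in different components.
B F (6): add — endpoints in different components.
A E (7): skip — A and E already connected.
E G (10): skip — E and G already connected.
A B (11): skip — A and B already connected.
C E (12): add — endpoints in different components.
MST edge set: {B H, A F, E F, D E, G H, B F, C E}.
Of the listed edges, {D E, A F, B F, B H} are in the MST → 4.

4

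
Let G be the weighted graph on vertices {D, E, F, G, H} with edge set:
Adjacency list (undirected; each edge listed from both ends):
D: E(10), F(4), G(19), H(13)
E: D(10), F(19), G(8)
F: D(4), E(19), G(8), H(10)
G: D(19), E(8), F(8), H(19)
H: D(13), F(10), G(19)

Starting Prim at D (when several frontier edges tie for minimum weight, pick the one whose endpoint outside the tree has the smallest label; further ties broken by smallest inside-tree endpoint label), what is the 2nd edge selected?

Prim, starting at D.
Step 1: frontier [D—F 4, D—E 10, D—H 13, D—G 19] → take D—F (4); add F.
Step 2: frontier [D—E 10, D—H 13, D—G 19, F—G 8, F—H 10, E—F 19] → take F—G (8); add G.
Step 3: frontier [D—E 10, D—H 13, F—H 10, E—F 19, E—G 8, G—H 19] → take E—G (8); add E.
Step 4: frontier [D—H 13, F—H 10, G—H 19] → take F—H (10); add H.
The 2nd edge added is F—G.

F-G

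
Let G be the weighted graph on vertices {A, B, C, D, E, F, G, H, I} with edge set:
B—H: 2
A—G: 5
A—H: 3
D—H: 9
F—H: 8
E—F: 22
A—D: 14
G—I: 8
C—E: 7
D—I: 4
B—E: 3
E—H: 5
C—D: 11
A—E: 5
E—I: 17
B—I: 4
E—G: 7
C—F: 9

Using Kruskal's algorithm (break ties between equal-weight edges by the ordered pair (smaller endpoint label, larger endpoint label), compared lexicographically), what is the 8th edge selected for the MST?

Sort edges by weight, then run Kruskal:
B—H (2): add — endpoints in different components.
A—H (3): add — endpoints in different components.
B—E (3): add — endpoints in different components.
B—I (4): add — endpoints in different components.
D—I (4): add — endpoints in different components.
A—E (5): skip — A and E already connected.
A—G (5): add — endpoints in different components.
E—H (5): skip — E and H already connected.
C—E (7): add — endpoints in different components.
E—G (7): skip — E and G already connected.
F—H (8): add — endpoints in different components.
The 8th edge added is F—H.

F-H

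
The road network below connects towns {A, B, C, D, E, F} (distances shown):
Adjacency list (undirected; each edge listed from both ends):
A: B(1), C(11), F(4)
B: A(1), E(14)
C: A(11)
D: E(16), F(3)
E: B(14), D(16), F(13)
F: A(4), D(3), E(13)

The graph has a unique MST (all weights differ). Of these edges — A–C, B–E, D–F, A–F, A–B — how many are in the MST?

4

Kruskal's algorithm — process edges by increasing weight (ties by edge label):
A–B (1): add. Components now {A,B} {C} {D} {E} {F}
D–F (3): add. Components now {A,B} {C} {D,F} {E}
A–F (4): add. Components now {A,B,D,F} {C} {E}
A–C (11): add. Components now {A,B,C,D,F} {E}
E–F (13): add. Components now {A,B,C,D,E,F}
MST edge set: {A–B, D–F, A–F, A–C, E–F}.
Of the listed edges, {A–C, D–F, A–F, A–B} are in the MST → 4.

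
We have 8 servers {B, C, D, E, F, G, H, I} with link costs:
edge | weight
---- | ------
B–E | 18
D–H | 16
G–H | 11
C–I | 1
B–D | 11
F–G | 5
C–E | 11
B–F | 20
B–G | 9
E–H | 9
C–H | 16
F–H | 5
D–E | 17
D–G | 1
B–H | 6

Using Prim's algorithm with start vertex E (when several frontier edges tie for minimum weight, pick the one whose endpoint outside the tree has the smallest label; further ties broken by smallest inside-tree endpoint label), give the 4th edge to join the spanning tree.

Prim's algorithm from E:
Step 1: cheapest edge leaving the tree is E–H (9); add H.
Step 2: cheapest edge leaving the tree is F–H (5); add F.
Step 3: cheapest edge leaving the tree is F–G (5); add G.
Step 4: cheapest edge leaving the tree is D–G (1); add D.
Step 5: cheapest edge leaving the tree is B–H (6); add B.
Step 6: cheapest edge leaving the tree is C–E (11); add C.
Step 7: cheapest edge leaving the tree is C–I (1); add I.
The 4th edge added is D–G.

D-G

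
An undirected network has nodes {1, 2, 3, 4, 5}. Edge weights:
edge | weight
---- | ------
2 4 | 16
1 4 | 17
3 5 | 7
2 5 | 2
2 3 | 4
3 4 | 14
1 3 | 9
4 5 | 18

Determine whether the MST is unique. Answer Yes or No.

Kruskal: consider edges lightest-first.
2 5 (2): add — endpoints in different components.
2 3 (4): add — endpoints in different components.
3 5 (7): skip — 3 and 5 already connected.
1 3 (9): add — endpoints in different components.
3 4 (14): add — endpoints in different components.
Every non-tree edge has weight strictly greater than the heaviest edge on the tree path between its endpoints, so the MST is unique.

Yes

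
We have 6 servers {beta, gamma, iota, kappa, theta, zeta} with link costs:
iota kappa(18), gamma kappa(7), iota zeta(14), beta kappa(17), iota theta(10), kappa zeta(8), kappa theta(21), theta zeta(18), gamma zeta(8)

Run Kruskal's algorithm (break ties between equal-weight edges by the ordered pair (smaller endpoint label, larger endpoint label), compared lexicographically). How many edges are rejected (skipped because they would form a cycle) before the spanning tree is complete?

Sort edges by weight, then run Kruskal:
gamma kappa (7): add. Components now {theta} {gamma,kappa} {iota} {beta} {zeta}
gamma zeta (8): add. Components now {theta} {gamma,kappa,zeta} {iota} {beta}
kappa zeta (8): skip — kappa and zeta already connected.
iota theta (10): add. Components now {iota,theta} {gamma,kappa,zeta} {beta}
iota zeta (14): add. Components now {gamma,iota,kappa,theta,zeta} {beta}
beta kappa (17): add. Components now {beta,gamma,iota,kappa,theta,zeta}
Edges rejected before the tree was complete: 1.

1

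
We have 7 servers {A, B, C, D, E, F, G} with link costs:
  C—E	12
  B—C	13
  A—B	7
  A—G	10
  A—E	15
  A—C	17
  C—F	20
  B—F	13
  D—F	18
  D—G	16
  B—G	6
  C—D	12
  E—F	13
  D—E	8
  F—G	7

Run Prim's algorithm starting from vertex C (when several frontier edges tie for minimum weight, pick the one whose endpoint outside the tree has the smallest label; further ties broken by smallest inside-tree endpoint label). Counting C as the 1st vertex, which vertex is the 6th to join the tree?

Prim, starting at C.
Step 1: cheapest edge leaving the tree is C—D (12); add D.
Step 2: cheapest edge leaving the tree is D—E (8); add E.
Step 3: cheapest edge leaving the tree is B—C (13); add B.
Step 4: cheapest edge leaving the tree is B—G (6); add G.
Step 5: cheapest edge leaving the tree is A—B (7); add A.
Step 6: cheapest edge leaving the tree is F—G (7); add F.
Vertex order: C, D, E, B, G, A, F. The 6th vertex is A.

A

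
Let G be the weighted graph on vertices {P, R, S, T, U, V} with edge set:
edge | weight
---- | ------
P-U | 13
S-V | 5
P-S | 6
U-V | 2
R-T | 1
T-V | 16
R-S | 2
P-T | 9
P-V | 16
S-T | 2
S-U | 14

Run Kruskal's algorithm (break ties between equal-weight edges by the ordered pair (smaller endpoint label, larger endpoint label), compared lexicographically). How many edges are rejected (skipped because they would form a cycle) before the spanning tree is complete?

1

Kruskal: consider edges lightest-first.
R-T (1): add. Components now {U} {P} {S} {R,T} {V}
R-S (2): add. Components now {U} {P} {R,S,T} {V}
S-T (2): skip — S and T already connected.
U-V (2): add. Components now {U,V} {P} {R,S,T}
S-V (5): add. Components now {R,S,T,U,V} {P}
P-S (6): add. Components now {P,R,S,T,U,V}
Edges rejected before the tree was complete: 1.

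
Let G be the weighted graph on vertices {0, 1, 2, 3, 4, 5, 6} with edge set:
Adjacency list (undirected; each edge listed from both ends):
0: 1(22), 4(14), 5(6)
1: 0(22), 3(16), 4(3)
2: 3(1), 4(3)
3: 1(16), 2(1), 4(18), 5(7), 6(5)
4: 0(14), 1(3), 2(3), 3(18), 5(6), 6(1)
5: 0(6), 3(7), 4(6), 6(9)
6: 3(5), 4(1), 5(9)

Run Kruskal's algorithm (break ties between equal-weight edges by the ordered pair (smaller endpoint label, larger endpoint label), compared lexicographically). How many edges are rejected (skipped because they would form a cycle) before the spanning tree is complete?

Kruskal's algorithm — process edges by increasing weight (ties by edge label):
2-3 (1): add — endpoints in different components.
4-6 (1): add — endpoints in different components.
1-4 (3): add — endpoints in different components.
2-4 (3): add — endpoints in different components.
3-6 (5): skip — 3 and 6 already connected.
0-5 (6): add — endpoints in different components.
4-5 (6): add — endpoints in different components.
Edges rejected before the tree was complete: 1.

1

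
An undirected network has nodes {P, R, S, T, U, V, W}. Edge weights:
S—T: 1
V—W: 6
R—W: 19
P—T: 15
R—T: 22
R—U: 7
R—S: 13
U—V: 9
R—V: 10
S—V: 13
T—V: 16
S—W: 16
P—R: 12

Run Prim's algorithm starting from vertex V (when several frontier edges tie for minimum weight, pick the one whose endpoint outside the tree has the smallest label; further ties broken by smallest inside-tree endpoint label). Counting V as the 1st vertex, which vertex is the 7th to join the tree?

Grow the tree from V using Prim:
Step 1: frontier [V—W 6, U—V 9, R—V 10, S—V 13, T—V 16] → take V—W (6); add W.
Step 2: frontier [U—V 9, R—V 10, S—V 13, T—V 16, S—W 16, R—W 19] → take U—V (9); add U.
Step 3: frontier [R—U 7, R—V 10, S—V 13, T—V 16, S—W 16, R—W 19] → take R—U (7); add R.
Step 4: frontier [P—R 12, R—S 13, R—T 22, S—V 13, T—V 16, S—W 16] → take P—R (12); add P.
Step 5: frontier [P—T 15, R—S 13, R—T 22, S—V 13, T—V 16, S—W 16] → take R—S (13); add S.
Step 6: frontier [P—T 15, R—T 22, S—T 1, T—V 16] → take S—T (1); add T.
Vertex order: V, W, U, R, P, S, T. The 7th vertex is T.

T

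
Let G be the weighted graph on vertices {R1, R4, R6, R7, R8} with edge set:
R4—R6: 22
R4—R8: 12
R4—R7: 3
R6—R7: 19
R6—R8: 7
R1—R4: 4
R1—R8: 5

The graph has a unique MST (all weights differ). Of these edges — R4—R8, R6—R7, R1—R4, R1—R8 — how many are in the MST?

2

Kruskal's algorithm — process edges by increasing weight (ties by edge label):
R4—R7 (3): add — endpoints in different components.
R1—R4 (4): add — endpoints in different components.
R1—R8 (5): add — endpoints in different components.
R6—R8 (7): add — endpoints in different components.
MST edge set: {R4—R7, R1—R4, R1—R8, R6—R8}.
Of the listed edges, {R1—R4, R1—R8} are in the MST → 2.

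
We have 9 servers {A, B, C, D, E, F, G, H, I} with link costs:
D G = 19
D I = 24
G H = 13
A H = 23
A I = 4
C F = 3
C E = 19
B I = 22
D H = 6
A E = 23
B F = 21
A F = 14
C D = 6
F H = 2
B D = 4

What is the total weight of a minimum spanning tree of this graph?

65

Kruskal: consider edges lightest-first.
F H (2): add — endpoints in different components.
C F (3): add — endpoints in different components.
A I (4): add — endpoints in different components.
B D (4): add — endpoints in different components.
C D (6): add — endpoints in different components.
D H (6): skip — D and H already connected.
G H (13): add — endpoints in different components.
A F (14): add — endpoints in different components.
C E (19): add — endpoints in different components.
MST edges: F H, C F, A I, B D, C D, G H, A F, C E; total weight 2+3+4+4+6+13+14+19 = 65.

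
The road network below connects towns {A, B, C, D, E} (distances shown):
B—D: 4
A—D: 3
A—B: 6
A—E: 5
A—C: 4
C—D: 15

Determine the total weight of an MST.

Grow the tree from E using Prim:
Step 1: cheapest edge leaving the tree is A—E (5); add A.
Step 2: cheapest edge leaving the tree is A—D (3); add D.
Step 3: cheapest edge leaving the tree is B—D (4); add B.
Step 4: cheapest edge leaving the tree is A—C (4); add C.
MST edges: A—E, A—D, B—D, A—C; total weight 5+3+4+4 = 16.

16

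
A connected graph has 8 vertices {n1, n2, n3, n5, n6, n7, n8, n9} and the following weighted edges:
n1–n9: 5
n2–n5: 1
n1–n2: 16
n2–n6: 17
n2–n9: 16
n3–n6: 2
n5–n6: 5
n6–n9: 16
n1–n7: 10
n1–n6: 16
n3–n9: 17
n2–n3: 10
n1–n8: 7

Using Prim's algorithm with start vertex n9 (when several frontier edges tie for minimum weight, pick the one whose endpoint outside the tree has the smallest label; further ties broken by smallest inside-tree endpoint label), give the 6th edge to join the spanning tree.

Prim's algorithm from n9:
Step 1: frontier [n1–n9 5, n2–n9 16, n6–n9 16, n3–n9 17] → take n1–n9 (5); add n1.
Step 2: frontier [n1–n8 7, n1–n7 10, n1–n2 16, n1–n6 16, n2–n9 16, n6–n9 16, n3–n9 17] → take n1–n8 (7); add n8.
Step 3: frontier [n1–n7 10, n1–n2 16, n1–n6 16, n2–n9 16, n6–n9 16, n3–n9 17] → take n1–n7 (10); add n7.
Step 4: frontier [n1–n2 16, n1–n6 16, n2–n9 16, n6–n9 16, n3–n9 17] → take n1–n2 (16); add n2.
Step 5: frontier [n1–n6 16, n2–n5 1, n2–n3 10, n2–n6 17, n6–n9 16, n3–n9 17] → take n2–n5 (1); add n5.
Step 6: frontier [n1–n6 16, n2–n3 10, n2–n6 17, n5–n6 5, n6–n9 16, n3–n9 17] → take n5–n6 (5); add n6.
Step 7: frontier [n2–n3 10, n3–n6 2, n3–n9 17] → take n3–n6 (2); add n3.
The 6th edge added is n5–n6.

n5-n6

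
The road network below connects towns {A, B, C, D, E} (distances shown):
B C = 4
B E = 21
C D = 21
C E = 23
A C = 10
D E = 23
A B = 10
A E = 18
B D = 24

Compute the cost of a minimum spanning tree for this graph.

53

Prim's algorithm from D:
Step 1: cheapest edge leaving the tree is C D (21); add C.
Step 2: cheapest edge leaving the tree is B C (4); add B.
Step 3: cheapest edge leaving the tree is A B (10); add A.
Step 4: cheapest edge leaving the tree is A E (18); add E.
MST edges: C D, B C, A B, A E; total weight 21+4+10+18 = 53.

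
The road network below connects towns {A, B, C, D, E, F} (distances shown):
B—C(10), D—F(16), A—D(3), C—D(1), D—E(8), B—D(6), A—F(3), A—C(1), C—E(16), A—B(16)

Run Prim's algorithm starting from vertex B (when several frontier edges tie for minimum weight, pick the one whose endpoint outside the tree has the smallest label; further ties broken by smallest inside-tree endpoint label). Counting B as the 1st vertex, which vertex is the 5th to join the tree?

F

Prim, starting at B.
Step 1: frontier [B—D 6, B—C 10, A—B 16] → take B—D (6); add D.
Step 2: frontier [B—C 10, A—B 16, C—D 1, A—D 3, D—E 8, D—F 16] → take C—D (1); add C.
Step 3: frontier [A—B 16, A—C 1, C—E 16, A—D 3, D—E 8, D—F 16] → take A—C (1); add A.
Step 4: frontier [A—F 3, C—E 16, D—E 8, D—F 16] → take A—F (3); add F.
Step 5: frontier [C—E 16, D—E 8] → take D—E (8); add E.
Vertex order: B, D, C, A, F, E. The 5th vertex is F.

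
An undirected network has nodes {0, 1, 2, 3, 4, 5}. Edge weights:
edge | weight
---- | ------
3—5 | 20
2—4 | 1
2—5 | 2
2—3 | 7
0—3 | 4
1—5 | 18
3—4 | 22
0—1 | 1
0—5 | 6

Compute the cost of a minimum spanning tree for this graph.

Prim, starting at 1.
Step 1: cheapest edge leaving the tree is 0—1 (1); add 0.
Step 2: cheapest edge leaving the tree is 0—3 (4); add 3.
Step 3: cheapest edge leaving the tree is 0—5 (6); add 5.
Step 4: cheapest edge leaving the tree is 2—5 (2); add 2.
Step 5: cheapest edge leaving the tree is 2—4 (1); add 4.
MST edges: 0—1, 0—3, 0—5, 2—5, 2—4; total weight 1+4+6+2+1 = 14.

14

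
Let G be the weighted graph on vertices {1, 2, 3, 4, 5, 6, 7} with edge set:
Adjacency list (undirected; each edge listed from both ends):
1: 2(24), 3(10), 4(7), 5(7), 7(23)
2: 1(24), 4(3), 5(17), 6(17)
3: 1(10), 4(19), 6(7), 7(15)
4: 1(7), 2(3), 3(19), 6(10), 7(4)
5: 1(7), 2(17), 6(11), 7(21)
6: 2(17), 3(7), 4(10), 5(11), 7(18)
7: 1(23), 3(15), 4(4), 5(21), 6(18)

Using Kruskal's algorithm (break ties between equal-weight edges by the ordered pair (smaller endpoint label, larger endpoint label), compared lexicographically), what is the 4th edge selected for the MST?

Sort edges by weight, then run Kruskal:
2—4 (3): add. Components now {1} {2,4} {3} {5} {6} {7}
4—7 (4): add. Components now {1} {2,4,7} {3} {5} {6}
1—4 (7): add. Components now {1,2,4,7} {3} {5} {6}
1—5 (7): add. Components now {1,2,4,5,7} {3} {6}
3—6 (7): add. Components now {1,2,4,5,7} {3,6}
1—3 (10): add. Components now {1,2,3,4,5,6,7}
The 4th edge added is 1—5.

1-5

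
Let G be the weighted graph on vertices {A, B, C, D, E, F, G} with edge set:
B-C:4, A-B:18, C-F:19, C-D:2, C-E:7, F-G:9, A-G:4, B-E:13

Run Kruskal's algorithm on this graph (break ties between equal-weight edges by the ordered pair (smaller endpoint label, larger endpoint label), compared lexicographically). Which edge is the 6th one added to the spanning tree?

Kruskal's algorithm — process edges by increasing weight (ties by edge label):
C-D (2): add — endpoints in different components.
A-G (4): add — endpoints in different components.
B-C (4): add — endpoints in different components.
C-E (7): add — endpoints in different components.
F-G (9): add — endpoints in different components.
B-E (13): skip — B and E already connected.
A-B (18): add — endpoints in different components.
The 6th edge added is A-B.

A-B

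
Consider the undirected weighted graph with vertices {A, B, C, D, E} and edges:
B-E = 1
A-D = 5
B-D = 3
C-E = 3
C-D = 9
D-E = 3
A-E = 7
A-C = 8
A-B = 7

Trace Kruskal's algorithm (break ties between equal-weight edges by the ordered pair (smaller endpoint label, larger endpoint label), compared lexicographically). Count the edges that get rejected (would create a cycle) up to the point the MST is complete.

Sort edges by weight, then run Kruskal:
B-E (1): add. Components now {A} {B,E} {C} {D}
B-D (3): add. Components now {A} {B,D,E} {C}
C-E (3): add. Components now {A} {B,C,D,E}
D-E (3): skip — D and E already connected.
A-D (5): add. Components now {A,B,C,D,E}
Edges rejected before the tree was complete: 1.

1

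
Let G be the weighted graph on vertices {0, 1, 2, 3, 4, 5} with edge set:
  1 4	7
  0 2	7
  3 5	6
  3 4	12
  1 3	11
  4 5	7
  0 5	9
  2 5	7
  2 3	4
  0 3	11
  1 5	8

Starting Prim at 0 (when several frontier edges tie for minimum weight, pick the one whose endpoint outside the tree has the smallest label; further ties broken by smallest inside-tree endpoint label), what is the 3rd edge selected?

Grow the tree from 0 using Prim:
Step 1: cheapest edge leaving the tree is 0 2 (7); add 2.
Step 2: cheapest edge leaving the tree is 2 3 (4); add 3.
Step 3: cheapest edge leaving the tree is 3 5 (6); add 5.
Step 4: cheapest edge leaving the tree is 4 5 (7); add 4.
Step 5: cheapest edge leaving the tree is 1 4 (7); add 1.
The 3rd edge added is 3 5.

3-5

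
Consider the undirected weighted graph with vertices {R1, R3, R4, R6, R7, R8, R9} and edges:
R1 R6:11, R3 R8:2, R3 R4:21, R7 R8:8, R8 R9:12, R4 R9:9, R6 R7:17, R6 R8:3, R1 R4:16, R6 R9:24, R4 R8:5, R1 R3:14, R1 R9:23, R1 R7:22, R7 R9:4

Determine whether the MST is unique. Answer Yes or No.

Yes

Kruskal's algorithm — process edges by increasing weight (ties by edge label):
R3 R8 (2): add — endpoints in different components.
R6 R8 (3): add — endpoints in different components.
R7 R9 (4): add — endpoints in different components.
R4 R8 (5): add — endpoints in different components.
R7 R8 (8): add — endpoints in different components.
R4 R9 (9): skip — R4 and R9 already connected.
R1 R6 (11): add — endpoints in different components.
Every non-tree edge has weight strictly greater than the heaviest edge on the tree path between its endpoints, so the MST is unique.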